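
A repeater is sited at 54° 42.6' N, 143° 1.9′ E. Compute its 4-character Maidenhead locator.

QO14

Offset from 180°W / 90°S: lon 323.03°, lat 144.71°.
Field (20°×10°, letters A–R): lon ⌊323.03/20⌋ = 16 → Q; lat ⌊144.71/10⌋ = 14 → O.
Square (2°×1°, digits 0–9): lon ⌊3.03/2⌋ = 1; lat ⌊4.71/1⌋ = 4.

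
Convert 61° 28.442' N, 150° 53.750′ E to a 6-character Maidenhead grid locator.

QP51kl

Add 180° to longitude and 90° to latitude: 330.8958, 151.4740.
Field: lon ⌊330.8958/20⌋ = 16 → Q; lat ⌊151.4740/10⌋ = 15 → P.
Square: lon ⌊10.8958/2⌋ = 5; lat ⌊1.4740/1⌋ = 1.
Subsquare: lon ⌊0.8958/0.0833333⌋ = 10 → k; lat ⌊0.4740/0.0416667⌋ = 11 → l.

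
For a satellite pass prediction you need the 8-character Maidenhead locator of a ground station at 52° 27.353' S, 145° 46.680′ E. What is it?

Offset from 180°W / 90°S: lon 325.77800°, lat 37.54412°.
Field (20°×10°, letters A–R): 325.77800/20 → 16 → Q, 37.54412/10 → 3 → D; chars QD.
Square (2°×1°, digits 0–9): 5.77800/2 → 2, 7.54412/1 → 7; chars 27.
Subsquare (5′×2.5′, letters a–x): 1.77800/0.0833333 → 21 → v, 0.54412/0.0416667 → 13 → n; chars vn.
Extended square (30″×15″, digits 0–9): 0.02800/0.00833333 → 3, 0.00245/0.00416667 → 0; chars 30.

QD27vn30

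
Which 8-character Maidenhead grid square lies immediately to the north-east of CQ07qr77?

Longitude extended square 7; +1 → 8.
Latitude extended square 7; +1 → 8.

CQ07qr88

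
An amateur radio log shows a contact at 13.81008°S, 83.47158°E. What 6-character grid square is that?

Offset from 180°W / 90°S: lon 263.4716°, lat 76.1899°.
Field (20°×10°, letters A–R): 263.4716/20 → 13 → N, 76.1899/10 → 7 → H; chars NH.
Square (2°×1°, digits 0–9): 3.4716/2 → 1, 6.1899/1 → 6; chars 16.
Subsquare (5′×2.5′, letters a–x): 1.4716/0.0833333 → 17 → r, 0.1899/0.0416667 → 4 → e; chars re.

NH16re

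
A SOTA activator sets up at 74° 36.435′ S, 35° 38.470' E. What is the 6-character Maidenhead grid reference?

KB75tj

Shift to the Maidenhead origin (180°W, 90°S): lon 215.6412, lat 15.3928.
Field: lon ⌊215.6412/20⌋ = 10 → K; lat ⌊15.3928/10⌋ = 1 → B.
Square: lon ⌊15.6412/2⌋ = 7; lat ⌊5.3928/1⌋ = 5.
Subsquare: lon ⌊1.6412/0.0833333⌋ = 19 → t; lat ⌊0.3928/0.0416667⌋ = 9 → j.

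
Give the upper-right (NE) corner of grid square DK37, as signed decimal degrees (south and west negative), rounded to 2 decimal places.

18.00, -112.00

Field D=3, K=10: +3·20° lon, +10·10° lat → SW at lon -120°, lat 10°.
Square 3, 7: +3·2° lon, +7·1° lat → SW at lon -114°, lat 17°.
Cell spans 2° lon × 1° lat. NE corner is SW corner plus one full cell.
latitude 18.00, longitude -112.00.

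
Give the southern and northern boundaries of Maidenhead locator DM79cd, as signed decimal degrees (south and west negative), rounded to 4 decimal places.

39.1250, 39.1667

Field D=3, M=12: +3·20° lon, +12·10° lat → SW at lon -120°, lat 30°.
Square 7, 9: +7·2° lon, +9·1° lat → SW at lon -106°, lat 39°.
Subsquare c=2, d=3: +2·0.0833333° lon, +3·0.0416667° lat → SW at lon -105.833°, lat 39.125°.
Cell spans 0.0833333° lon × 0.0416667° lat.
south 39.1250, north 39.1667.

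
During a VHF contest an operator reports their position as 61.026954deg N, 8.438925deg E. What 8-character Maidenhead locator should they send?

Add 180° to longitude and 90° to latitude: 188.43893, 151.02695.
Field: lon ⌊188.43893/20⌋ = 9 → J; lat ⌊151.02695/10⌋ = 15 → P.
Square: lon ⌊8.43893/2⌋ = 4; lat ⌊1.02695/1⌋ = 1.
Subsquare: lon ⌊0.43893/0.0833333⌋ = 5 → f; lat ⌊0.02695/0.0416667⌋ = 0 → a.
Extended square: lon ⌊0.02226/0.00833333⌋ = 2; lat ⌊0.02695/0.00416667⌋ = 6.

JP41fa26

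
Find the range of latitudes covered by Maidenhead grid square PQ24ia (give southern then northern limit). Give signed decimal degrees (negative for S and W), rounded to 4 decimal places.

Field P=15, Q=16: +15·20° lon, +16·10° lat → SW at lon 120°, lat 70°.
Square 2, 4: +2·2° lon, +4·1° lat → SW at lon 124°, lat 74°.
Subsquare i=8, a=0: +8·0.0833333° lon, +0·0.0416667° lat → SW at lon 124.667°, lat 74°.
Cell spans 0.0833333° lon × 0.0416667° lat.
south 74.0000, north 74.0417.

74.0000, 74.0417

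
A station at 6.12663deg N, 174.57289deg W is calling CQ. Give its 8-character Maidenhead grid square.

Add 180° to longitude and 90° to latitude: 5.42711, 96.12663.
Field: 5.42711/20 → 0 → A, 96.12663/10 → 9 → J; chars AJ.
Square: 5.42711/2 → 2, 6.12663/1 → 6; chars 26.
Subsquare: 1.42711/0.0833333 → 17 → r, 0.12663/0.0416667 → 3 → d; chars rd.
Extended square: 0.01044/0.00833333 → 1, 0.00163/0.00416667 → 0; chars 10.

AJ26rd10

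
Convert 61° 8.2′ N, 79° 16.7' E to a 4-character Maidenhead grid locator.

Shift to the Maidenhead origin (180°W, 90°S): lon 259.28, lat 151.14.
Field: 259.28/20 → 12 → M, 151.14/10 → 15 → P; chars MP.
Square: 19.28/2 → 9, 1.14/1 → 1; chars 91.

MP91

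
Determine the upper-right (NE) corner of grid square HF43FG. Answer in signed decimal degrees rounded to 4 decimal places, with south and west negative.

-36.7083, -31.5000

Field H=7, F=5: +7·20° lon, +5·10° lat → SW at lon -40°, lat -40°.
Square 4, 3: +4·2° lon, +3·1° lat → SW at lon -32°, lat -37°.
Subsquare f=5, g=6: +5·0.0833333° lon, +6·0.0416667° lat → SW at lon -31.5833°, lat -36.75°.
Cell spans 0.0833333° lon × 0.0416667° lat. NE corner is SW corner plus one full cell.
latitude -36.7083, longitude -31.5000.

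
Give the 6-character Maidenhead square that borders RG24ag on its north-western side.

RG14xh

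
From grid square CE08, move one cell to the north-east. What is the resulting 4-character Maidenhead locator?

CE19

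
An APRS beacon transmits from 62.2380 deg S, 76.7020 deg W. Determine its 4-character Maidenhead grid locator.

Add 180° to longitude and 90° to latitude: 103.30, 27.76.
Field: lon ⌊103.30/20⌋ = 5 → F; lat ⌊27.76/10⌋ = 2 → C.
Square: lon ⌊3.30/2⌋ = 1; lat ⌊7.76/1⌋ = 7.

FC17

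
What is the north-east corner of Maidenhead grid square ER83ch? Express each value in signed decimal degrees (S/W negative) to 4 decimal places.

83.3333, -83.7500

Field E=4, R=17: +4·20° lon, +17·10° lat → SW at lon -100°, lat 80°.
Square 8, 3: +8·2° lon, +3·1° lat → SW at lon -84°, lat 83°.
Subsquare c=2, h=7: +2·0.0833333° lon, +7·0.0416667° lat → SW at lon -83.8333°, lat 83.2917°.
Cell spans 0.0833333° lon × 0.0416667° lat. NE corner is SW corner plus one full cell.
latitude 83.3333, longitude -83.7500.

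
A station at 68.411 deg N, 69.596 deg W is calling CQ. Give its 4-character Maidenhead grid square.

Add 180° to longitude and 90° to latitude: 110.40, 158.41.
Field: lon ⌊110.40/20⌋ = 5 → F; lat ⌊158.41/10⌋ = 15 → P.
Square: lon ⌊10.40/2⌋ = 5; lat ⌊8.41/1⌋ = 8.

FP58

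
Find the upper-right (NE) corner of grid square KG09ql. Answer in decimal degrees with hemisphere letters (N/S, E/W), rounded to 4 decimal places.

Field K=10, G=6: +10·20° lon, +6·10° lat → SW at lon 20°, lat -30°.
Square 0, 9: +0·2° lon, +9·1° lat → SW at lon 20°, lat -21°.
Subsquare q=16, l=11: +16·0.0833333° lon, +11·0.0416667° lat → SW at lon 21.3333°, lat -20.5417°.
Cell spans 0.0833333° lon × 0.0416667° lat. NE corner is SW corner plus one full cell.
latitude 20.5000° S, longitude 21.4167° E.

20.5000° S, 21.4167° E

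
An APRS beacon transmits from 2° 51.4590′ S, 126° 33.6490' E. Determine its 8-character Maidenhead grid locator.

Offset from 180°W / 90°S: lon 306.56082°, lat 87.14235°.
Field: lon ⌊306.56082/20⌋ = 15 → P; lat ⌊87.14235/10⌋ = 8 → I.
Square: lon ⌊6.56082/2⌋ = 3; lat ⌊7.14235/1⌋ = 7.
Subsquare: lon ⌊0.56082/0.0833333⌋ = 6 → g; lat ⌊0.14235/0.0416667⌋ = 3 → d.
Extended square: lon ⌊0.06082/0.00833333⌋ = 7; lat ⌊0.01735/0.00416667⌋ = 4.

PI37gd74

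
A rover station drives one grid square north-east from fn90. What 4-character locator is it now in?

GN01

Longitude square 9; +1 → 10, wraps to 0, carry into field.
Longitude field F = 5; +1 → 6 = G.
Latitude square 0; +1 → 1.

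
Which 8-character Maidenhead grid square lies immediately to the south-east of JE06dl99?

JE06el08

Longitude extended square 9; +1 → 10, wraps to 0, carry into subsquare.
Longitude subsquare d = 3; +1 → 4 = e.
Latitude extended square 9; −1 → 8.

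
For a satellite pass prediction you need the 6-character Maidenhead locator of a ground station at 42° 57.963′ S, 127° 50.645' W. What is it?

CE67ba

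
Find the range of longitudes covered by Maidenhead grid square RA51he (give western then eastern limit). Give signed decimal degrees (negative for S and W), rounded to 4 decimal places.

170.5833, 170.6667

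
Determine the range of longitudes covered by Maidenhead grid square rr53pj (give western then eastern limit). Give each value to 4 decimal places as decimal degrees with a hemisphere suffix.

171.2500° E, 171.3333° E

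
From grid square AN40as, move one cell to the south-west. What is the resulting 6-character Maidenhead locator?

AN30xr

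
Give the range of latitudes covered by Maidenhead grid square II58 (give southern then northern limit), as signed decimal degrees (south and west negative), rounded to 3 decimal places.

Field I=8, I=8: +8·20° lon, +8·10° lat → SW at lon -20°, lat -10°.
Square 5, 8: +5·2° lon, +8·1° lat → SW at lon -10°, lat -2°.
Cell spans 2° lon × 1° lat.
south -2.000, north -1.000.

-2.000, -1.000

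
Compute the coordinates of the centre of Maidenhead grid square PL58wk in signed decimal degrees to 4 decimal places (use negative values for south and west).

28.4375, 131.8750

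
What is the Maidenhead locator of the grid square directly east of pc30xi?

Longitude subsquare x = 23; +1 → 24, wraps to 0 = a, carry into square.
Longitude square 3; +1 → 4.
The latitude characters are unchanged.

PC40ai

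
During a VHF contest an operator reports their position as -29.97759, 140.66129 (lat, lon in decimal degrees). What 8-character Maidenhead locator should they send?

QG00ha95

Shift to the Maidenhead origin (180°W, 90°S): lon 320.66129, lat 60.02241.
Field: lon ⌊320.66129/20⌋ = 16 → Q; lat ⌊60.02241/10⌋ = 6 → G.
Square: lon ⌊0.66129/2⌋ = 0; lat ⌊0.02241/1⌋ = 0.
Subsquare: lon ⌊0.66129/0.0833333⌋ = 7 → h; lat ⌊0.02241/0.0416667⌋ = 0 → a.
Extended square: lon ⌊0.07796/0.00833333⌋ = 9; lat ⌊0.02241/0.00416667⌋ = 5.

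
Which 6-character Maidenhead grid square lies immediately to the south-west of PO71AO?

Longitude subsquare a = 0; −1 → -1, wraps to 23 = x, carry into square.
Longitude square 7; −1 → 6.
Latitude subsquare o = 14; −1 → 13 = n.

PO61xn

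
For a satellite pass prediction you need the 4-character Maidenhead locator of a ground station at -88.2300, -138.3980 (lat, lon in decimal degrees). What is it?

CA01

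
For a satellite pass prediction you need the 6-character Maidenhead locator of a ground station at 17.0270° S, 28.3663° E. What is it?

KH42ex

Add 180° to longitude and 90° to latitude: 208.3663, 72.9730.
Field: lon ⌊208.3663/20⌋ = 10 → K; lat ⌊72.9730/10⌋ = 7 → H.
Square: lon ⌊8.3663/2⌋ = 4; lat ⌊2.9730/1⌋ = 2.
Subsquare: lon ⌊0.3663/0.0833333⌋ = 4 → e; lat ⌊0.9730/0.0416667⌋ = 23 → x.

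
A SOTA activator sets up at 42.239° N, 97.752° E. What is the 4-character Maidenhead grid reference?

Shift to the Maidenhead origin (180°W, 90°S): lon 277.75, lat 132.24.
Field: 277.75/20 → 13 → N, 132.24/10 → 13 → N; chars NN.
Square: 17.75/2 → 8, 2.24/1 → 2; chars 82.

NN82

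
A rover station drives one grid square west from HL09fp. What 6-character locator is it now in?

HL09ep

Longitude subsquare f = 5; −1 → 4 = e.
The latitude characters are unchanged.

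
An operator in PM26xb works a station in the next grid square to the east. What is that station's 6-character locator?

Longitude subsquare x = 23; +1 → 24, wraps to 0 = a, carry into square.
Longitude square 2; +1 → 3.
The latitude characters are unchanged.

PM36ab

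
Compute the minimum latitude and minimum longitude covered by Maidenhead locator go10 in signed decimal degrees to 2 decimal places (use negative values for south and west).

Field G=6, O=14: +6·20° lon, +14·10° lat → SW at lon -60°, lat 50°.
Square 1, 0: +1·2° lon, +0·1° lat → SW at lon -58°, lat 50°.
latitude 50.00, longitude -58.00.

50.00, -58.00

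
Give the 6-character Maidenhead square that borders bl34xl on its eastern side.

BL44al

Longitude subsquare x = 23; +1 → 24, wraps to 0 = a, carry into square.
Longitude square 3; +1 → 4.
The latitude characters are unchanged.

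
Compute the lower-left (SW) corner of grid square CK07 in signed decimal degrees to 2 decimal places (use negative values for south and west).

Field C=2, K=10: +2·20° lon, +10·10° lat → SW at lon -140°, lat 10°.
Square 0, 7: +0·2° lon, +7·1° lat → SW at lon -140°, lat 17°.
latitude 17.00, longitude -140.00.

17.00, -140.00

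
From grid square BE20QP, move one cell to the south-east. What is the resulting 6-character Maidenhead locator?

Longitude subsquare q = 16; +1 → 17 = r.
Latitude subsquare p = 15; −1 → 14 = o.

BE20ro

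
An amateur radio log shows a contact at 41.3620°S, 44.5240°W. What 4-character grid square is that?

GE78

Shift to the Maidenhead origin (180°W, 90°S): lon 135.48, lat 48.64.
Field: lon ⌊135.48/20⌋ = 6 → G; lat ⌊48.64/10⌋ = 4 → E.
Square: lon ⌊15.48/2⌋ = 7; lat ⌊8.64/1⌋ = 8.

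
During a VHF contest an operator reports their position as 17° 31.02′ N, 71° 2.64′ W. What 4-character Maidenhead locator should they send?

Offset from 180°W / 90°S: lon 108.96°, lat 107.52°.
Field: 108.96/20 → 5 → F, 107.52/10 → 10 → K; chars FK.
Square: 8.96/2 → 4, 7.52/1 → 7; chars 47.

FK47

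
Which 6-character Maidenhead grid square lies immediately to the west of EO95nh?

Longitude subsquare n = 13; −1 → 12 = m.
The latitude characters are unchanged.

EO95mh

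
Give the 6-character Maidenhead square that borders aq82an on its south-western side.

AQ72xm

Longitude subsquare a = 0; −1 → -1, wraps to 23 = x, carry into square.
Longitude square 8; −1 → 7.
Latitude subsquare n = 13; −1 → 12 = m.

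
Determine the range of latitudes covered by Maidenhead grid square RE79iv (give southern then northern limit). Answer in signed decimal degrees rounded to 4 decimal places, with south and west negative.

-40.1250, -40.0833

Field R=17, E=4: +17·20° lon, +4·10° lat → SW at lon 160°, lat -50°.
Square 7, 9: +7·2° lon, +9·1° lat → SW at lon 174°, lat -41°.
Subsquare i=8, v=21: +8·0.0833333° lon, +21·0.0416667° lat → SW at lon 174.667°, lat -40.125°.
Cell spans 0.0833333° lon × 0.0416667° lat.
south -40.1250, north -40.0833.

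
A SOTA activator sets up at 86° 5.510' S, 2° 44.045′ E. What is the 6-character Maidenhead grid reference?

JA13iv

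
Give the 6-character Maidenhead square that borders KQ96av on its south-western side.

Longitude subsquare a = 0; −1 → -1, wraps to 23 = x, carry into square.
Longitude square 9; −1 → 8.
Latitude subsquare v = 21; −1 → 20 = u.

KQ86xu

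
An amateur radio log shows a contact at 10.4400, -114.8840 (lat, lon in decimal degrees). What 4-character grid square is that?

DK20

Add 180° to longitude and 90° to latitude: 65.12, 100.44.
Field: 65.12/20 → 3 → D, 100.44/10 → 10 → K; chars DK.
Square: 5.12/2 → 2, 0.44/1 → 0; chars 20.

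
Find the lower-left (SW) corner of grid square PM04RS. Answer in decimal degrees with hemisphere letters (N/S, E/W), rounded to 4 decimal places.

34.7500° N, 121.4167° E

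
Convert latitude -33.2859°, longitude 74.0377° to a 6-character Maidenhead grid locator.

MF76ar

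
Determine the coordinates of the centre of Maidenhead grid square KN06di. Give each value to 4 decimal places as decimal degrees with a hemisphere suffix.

46.3542° N, 20.2917° E

Field K=10, N=13: +10·20° lon, +13·10° lat → SW at lon 20°, lat 40°.
Square 0, 6: +0·2° lon, +6·1° lat → SW at lon 20°, lat 46°.
Subsquare d=3, i=8: +3·0.0833333° lon, +8·0.0416667° lat → SW at lon 20.25°, lat 46.3333°.
Cell spans 0.0833333° lon × 0.0416667° lat. Centre is SW corner plus half of each.
latitude 46.3542° N, longitude 20.2917° E.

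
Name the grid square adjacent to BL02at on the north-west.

AL92xu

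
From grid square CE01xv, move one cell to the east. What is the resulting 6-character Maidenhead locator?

CE11av

Longitude subsquare x = 23; +1 → 24, wraps to 0 = a, carry into square.
Longitude square 0; +1 → 1.
The latitude characters are unchanged.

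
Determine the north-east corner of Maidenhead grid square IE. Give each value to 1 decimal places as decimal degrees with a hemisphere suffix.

40.0° S, 0.0° E

Field I=8, E=4: +8·20° lon, +4·10° lat → SW at lon -20°, lat -50°.
Cell spans 20° lon × 10° lat. NE corner is SW corner plus one full cell.
latitude 40.0° S, longitude 0.0° E.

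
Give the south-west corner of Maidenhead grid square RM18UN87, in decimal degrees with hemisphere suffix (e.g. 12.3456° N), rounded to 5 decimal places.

38.57083° N, 163.73333° E

Field R=17, M=12: +17·20° lon, +12·10° lat → SW at lon 160°, lat 30°.
Square 1, 8: +1·2° lon, +8·1° lat → SW at lon 162°, lat 38°.
Subsquare u=20, n=13: +20·0.0833333° lon, +13·0.0416667° lat → SW at lon 163.667°, lat 38.5417°.
Extended square 8, 7: +8·0.00833333° lon, +7·0.00416667° lat → SW at lon 163.733°, lat 38.5708°.
latitude 38.57083° N, longitude 163.73333° E.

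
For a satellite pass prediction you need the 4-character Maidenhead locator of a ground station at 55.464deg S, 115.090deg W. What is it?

DD24

Shift to the Maidenhead origin (180°W, 90°S): lon 64.91, lat 34.54.
Field: 64.91/20 → 3 → D, 34.54/10 → 3 → D; chars DD.
Square: 4.91/2 → 2, 4.54/1 → 4; chars 24.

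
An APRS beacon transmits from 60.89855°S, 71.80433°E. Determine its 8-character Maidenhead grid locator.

MC59vc64

Shift to the Maidenhead origin (180°W, 90°S): lon 251.80433, lat 29.10145.
Field: 251.80433/20 → 12 → M, 29.10145/10 → 2 → C; chars MC.
Square: 11.80433/2 → 5, 9.10145/1 → 9; chars 59.
Subsquare: 1.80433/0.0833333 → 21 → v, 0.10145/0.0416667 → 2 → c; chars vc.
Extended square: 0.05433/0.00833333 → 6, 0.01812/0.00416667 → 4; chars 64.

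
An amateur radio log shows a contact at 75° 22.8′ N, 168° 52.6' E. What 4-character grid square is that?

Add 180° to longitude and 90° to latitude: 348.88, 165.38.
Field: 348.88/20 → 17 → R, 165.38/10 → 16 → Q; chars RQ.
Square: 8.88/2 → 4, 5.38/1 → 5; chars 45.

RQ45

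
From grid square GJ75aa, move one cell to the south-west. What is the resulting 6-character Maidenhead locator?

GJ64xx

Longitude subsquare a = 0; −1 → -1, wraps to 23 = x, carry into square.
Longitude square 7; −1 → 6.
Latitude subsquare a = 0; −1 → -1, wraps to 23 = x, carry into square.
Latitude square 5; −1 → 4.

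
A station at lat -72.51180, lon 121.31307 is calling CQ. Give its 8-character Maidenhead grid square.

Offset from 180°W / 90°S: lon 301.31307°, lat 17.48820°.
Field (20°×10°, letters A–R): lon ⌊301.31307/20⌋ = 15 → P; lat ⌊17.48820/10⌋ = 1 → B.
Square (2°×1°, digits 0–9): lon ⌊1.31307/2⌋ = 0; lat ⌊7.48820/1⌋ = 7.
Subsquare (5′×2.5′, letters a–x): lon ⌊1.31307/0.0833333⌋ = 15 → p; lat ⌊0.48820/0.0416667⌋ = 11 → l.
Extended square (30″×15″, digits 0–9): lon ⌊0.06307/0.00833333⌋ = 7; lat ⌊0.02987/0.00416667⌋ = 7.

PB07pl77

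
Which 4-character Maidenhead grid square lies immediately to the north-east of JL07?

JL18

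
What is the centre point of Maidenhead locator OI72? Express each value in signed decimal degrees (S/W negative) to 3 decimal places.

-7.500, 115.000

Field O=14, I=8: +14·20° lon, +8·10° lat → SW at lon 100°, lat -10°.
Square 7, 2: +7·2° lon, +2·1° lat → SW at lon 114°, lat -8°.
Cell spans 2° lon × 1° lat. Centre is SW corner plus half of each.
latitude -7.500, longitude 115.000.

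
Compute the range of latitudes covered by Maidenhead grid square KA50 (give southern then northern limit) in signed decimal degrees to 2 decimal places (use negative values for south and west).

Field K=10, A=0: +10·20° lon, +0·10° lat → SW at lon 20°, lat -90°.
Square 5, 0: +5·2° lon, +0·1° lat → SW at lon 30°, lat -90°.
Cell spans 2° lon × 1° lat.
south -90.00, north -89.00.

-90.00, -89.00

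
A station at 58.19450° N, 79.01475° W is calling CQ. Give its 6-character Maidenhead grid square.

Shift to the Maidenhead origin (180°W, 90°S): lon 100.9852, lat 148.1945.
Field: lon ⌊100.9852/20⌋ = 5 → F; lat ⌊148.1945/10⌋ = 14 → O.
Square: lon ⌊0.9852/2⌋ = 0; lat ⌊8.1945/1⌋ = 8.
Subsquare: lon ⌊0.9852/0.0833333⌋ = 11 → l; lat ⌊0.1945/0.0416667⌋ = 4 → e.

FO08le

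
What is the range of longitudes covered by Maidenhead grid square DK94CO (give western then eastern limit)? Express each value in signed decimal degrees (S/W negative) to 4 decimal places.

-101.8333, -101.7500

Field D=3, K=10: +3·20° lon, +10·10° lat → SW at lon -120°, lat 10°.
Square 9, 4: +9·2° lon, +4·1° lat → SW at lon -102°, lat 14°.
Subsquare c=2, o=14: +2·0.0833333° lon, +14·0.0416667° lat → SW at lon -101.833°, lat 14.5833°.
Cell spans 0.0833333° lon × 0.0416667° lat.
west -101.8333, east -101.7500.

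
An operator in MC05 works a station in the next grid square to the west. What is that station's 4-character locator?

LC95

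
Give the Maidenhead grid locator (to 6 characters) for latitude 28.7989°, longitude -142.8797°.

BL88nt

Shift to the Maidenhead origin (180°W, 90°S): lon 37.1203, lat 118.7989.
Field: lon ⌊37.1203/20⌋ = 1 → B; lat ⌊118.7989/10⌋ = 11 → L.
Square: lon ⌊17.1203/2⌋ = 8; lat ⌊8.7989/1⌋ = 8.
Subsquare: lon ⌊1.1203/0.0833333⌋ = 13 → n; lat ⌊0.7989/0.0416667⌋ = 19 → t.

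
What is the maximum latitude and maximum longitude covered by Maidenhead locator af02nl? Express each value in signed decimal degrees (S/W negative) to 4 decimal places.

Field A=0, F=5: +0·20° lon, +5·10° lat → SW at lon -180°, lat -40°.
Square 0, 2: +0·2° lon, +2·1° lat → SW at lon -180°, lat -38°.
Subsquare n=13, l=11: +13·0.0833333° lon, +11·0.0416667° lat → SW at lon -178.917°, lat -37.5417°.
Cell spans 0.0833333° lon × 0.0416667° lat. NE corner is SW corner plus one full cell.
latitude -37.5000, longitude -178.8333.

-37.5000, -178.8333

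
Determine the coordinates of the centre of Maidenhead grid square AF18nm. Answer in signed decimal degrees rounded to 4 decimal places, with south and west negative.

-31.4792, -176.8750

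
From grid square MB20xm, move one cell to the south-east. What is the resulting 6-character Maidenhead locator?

MB30al

Longitude subsquare x = 23; +1 → 24, wraps to 0 = a, carry into square.
Longitude square 2; +1 → 3.
Latitude subsquare m = 12; −1 → 11 = l.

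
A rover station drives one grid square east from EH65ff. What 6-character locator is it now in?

Longitude subsquare f = 5; +1 → 6 = g.
The latitude characters are unchanged.

EH65gf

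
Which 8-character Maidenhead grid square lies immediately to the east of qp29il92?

QP29jl02

Longitude extended square 9; +1 → 10, wraps to 0, carry into subsquare.
Longitude subsquare i = 8; +1 → 9 = j.
The latitude characters are unchanged.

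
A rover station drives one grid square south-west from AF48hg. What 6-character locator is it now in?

AF48gf

Longitude subsquare h = 7; −1 → 6 = g.
Latitude subsquare g = 6; −1 → 5 = f.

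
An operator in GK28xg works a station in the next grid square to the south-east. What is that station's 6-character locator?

Longitude subsquare x = 23; +1 → 24, wraps to 0 = a, carry into square.
Longitude square 2; +1 → 3.
Latitude subsquare g = 6; −1 → 5 = f.

GK38af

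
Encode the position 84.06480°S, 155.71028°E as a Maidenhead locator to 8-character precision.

QA75uw54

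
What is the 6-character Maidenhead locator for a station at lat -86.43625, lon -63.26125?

Add 180° to longitude and 90° to latitude: 116.7388, 3.5637.
Field: 116.7388/20 → 5 → F, 3.5637/10 → 0 → A; chars FA.
Square: 16.7388/2 → 8, 3.5637/1 → 3; chars 83.
Subsquare: 0.7388/0.0833333 → 8 → i, 0.5637/0.0416667 → 13 → n; chars in.

FA83in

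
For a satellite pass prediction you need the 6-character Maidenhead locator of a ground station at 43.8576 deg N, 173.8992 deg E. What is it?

RN63wu

Offset from 180°W / 90°S: lon 353.8992°, lat 133.8576°.
Field (20°×10°, letters A–R): lon ⌊353.8992/20⌋ = 17 → R; lat ⌊133.8576/10⌋ = 13 → N.
Square (2°×1°, digits 0–9): lon ⌊13.8992/2⌋ = 6; lat ⌊3.8576/1⌋ = 3.
Subsquare (5′×2.5′, letters a–x): lon ⌊1.8992/0.0833333⌋ = 22 → w; lat ⌊0.8576/0.0416667⌋ = 20 → u.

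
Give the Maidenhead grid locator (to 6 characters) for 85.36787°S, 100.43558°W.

Offset from 180°W / 90°S: lon 79.5644°, lat 4.6321°.
Field: lon ⌊79.5644/20⌋ = 3 → D; lat ⌊4.6321/10⌋ = 0 → A.
Square: lon ⌊19.5644/2⌋ = 9; lat ⌊4.6321/1⌋ = 4.
Subsquare: lon ⌊1.5644/0.0833333⌋ = 18 → s; lat ⌊0.6321/0.0416667⌋ = 15 → p.

DA94sp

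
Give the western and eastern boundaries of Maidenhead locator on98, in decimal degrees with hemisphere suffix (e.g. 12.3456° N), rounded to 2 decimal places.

118.00° E, 120.00° E

Field O=14, N=13: +14·20° lon, +13·10° lat → SW at lon 100°, lat 40°.
Square 9, 8: +9·2° lon, +8·1° lat → SW at lon 118°, lat 48°.
Cell spans 2° lon × 1° lat.
west 118.00° E, east 120.00° E.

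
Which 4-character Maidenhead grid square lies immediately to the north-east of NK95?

Longitude square 9; +1 → 10, wraps to 0, carry into field.
Longitude field N = 13; +1 → 14 = O.
Latitude square 5; +1 → 6.

OK06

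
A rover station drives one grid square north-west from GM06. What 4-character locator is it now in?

Longitude square 0; −1 → -1, wraps to 9, carry into field.
Longitude field G = 6; −1 → 5 = F.
Latitude square 6; +1 → 7.

FM97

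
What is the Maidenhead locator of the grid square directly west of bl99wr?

Longitude subsquare w = 22; −1 → 21 = v.
The latitude characters are unchanged.

BL99vr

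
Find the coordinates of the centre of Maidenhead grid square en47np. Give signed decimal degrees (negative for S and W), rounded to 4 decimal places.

Field E=4, N=13: +4·20° lon, +13·10° lat → SW at lon -100°, lat 40°.
Square 4, 7: +4·2° lon, +7·1° lat → SW at lon -92°, lat 47°.
Subsquare n=13, p=15: +13·0.0833333° lon, +15·0.0416667° lat → SW at lon -90.9167°, lat 47.625°.
Cell spans 0.0833333° lon × 0.0416667° lat. Centre is SW corner plus half of each.
latitude 47.6458, longitude -90.8750.

47.6458, -90.8750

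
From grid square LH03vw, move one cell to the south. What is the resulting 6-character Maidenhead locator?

LH03vv

Latitude subsquare w = 22; −1 → 21 = v.
The longitude characters are unchanged.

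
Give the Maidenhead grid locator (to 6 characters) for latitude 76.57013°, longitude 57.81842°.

LQ86vn

Add 180° to longitude and 90° to latitude: 237.8184, 166.5701.
Field (20°×10°, letters A–R): lon ⌊237.8184/20⌋ = 11 → L; lat ⌊166.5701/10⌋ = 16 → Q.
Square (2°×1°, digits 0–9): lon ⌊17.8184/2⌋ = 8; lat ⌊6.5701/1⌋ = 6.
Subsquare (5′×2.5′, letters a–x): lon ⌊1.8184/0.0833333⌋ = 21 → v; lat ⌊0.5701/0.0416667⌋ = 13 → n.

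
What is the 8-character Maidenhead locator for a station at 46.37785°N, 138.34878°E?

Offset from 180°W / 90°S: lon 318.34878°, lat 136.37785°.
Field (20°×10°, letters A–R): 318.34878/20 → 15 → P, 136.37785/10 → 13 → N; chars PN.
Square (2°×1°, digits 0–9): 18.34878/2 → 9, 6.37785/1 → 6; chars 96.
Subsquare (5′×2.5′, letters a–x): 0.34878/0.0833333 → 4 → e, 0.37785/0.0416667 → 9 → j; chars ej.
Extended square (30″×15″, digits 0–9): 0.01545/0.00833333 → 1, 0.00285/0.00416667 → 0; chars 10.

PN96ej10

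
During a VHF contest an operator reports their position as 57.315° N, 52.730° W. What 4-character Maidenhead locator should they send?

GO37

Add 180° to longitude and 90° to latitude: 127.27, 147.31.
Field (20°×10°, letters A–R): 127.27/20 → 6 → G, 147.31/10 → 14 → O; chars GO.
Square (2°×1°, digits 0–9): 7.27/2 → 3, 7.31/1 → 7; chars 37.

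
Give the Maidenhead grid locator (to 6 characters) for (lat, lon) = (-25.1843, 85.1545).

NG24nt

Offset from 180°W / 90°S: lon 265.1545°, lat 64.8157°.
Field (20°×10°, letters A–R): 265.1545/20 → 13 → N, 64.8157/10 → 6 → G; chars NG.
Square (2°×1°, digits 0–9): 5.1545/2 → 2, 4.8157/1 → 4; chars 24.
Subsquare (5′×2.5′, letters a–x): 1.1545/0.0833333 → 13 → n, 0.8157/0.0416667 → 19 → t; chars nt.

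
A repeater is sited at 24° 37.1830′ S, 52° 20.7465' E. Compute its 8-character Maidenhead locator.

LG65ej11

Add 180° to longitude and 90° to latitude: 232.34578, 65.38028.
Field (20°×10°, letters A–R): lon ⌊232.34578/20⌋ = 11 → L; lat ⌊65.38028/10⌋ = 6 → G.
Square (2°×1°, digits 0–9): lon ⌊12.34578/2⌋ = 6; lat ⌊5.38028/1⌋ = 5.
Subsquare (5′×2.5′, letters a–x): lon ⌊0.34578/0.0833333⌋ = 4 → e; lat ⌊0.38028/0.0416667⌋ = 9 → j.
Extended square (30″×15″, digits 0–9): lon ⌊0.01244/0.00833333⌋ = 1; lat ⌊0.00528/0.00416667⌋ = 1.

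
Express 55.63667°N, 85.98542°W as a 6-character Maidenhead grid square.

Offset from 180°W / 90°S: lon 94.0146°, lat 145.6367°.
Field: 94.0146/20 → 4 → E, 145.6367/10 → 14 → O; chars EO.
Square: 14.0146/2 → 7, 5.6367/1 → 5; chars 75.
Subsquare: 0.0146/0.0833333 → 0 → a, 0.6367/0.0416667 → 15 → p; chars ap.

EO75ap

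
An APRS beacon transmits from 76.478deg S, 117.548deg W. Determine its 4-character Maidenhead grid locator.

DB13

Offset from 180°W / 90°S: lon 62.45°, lat 13.52°.
Field: lon ⌊62.45/20⌋ = 3 → D; lat ⌊13.52/10⌋ = 1 → B.
Square: lon ⌊2.45/2⌋ = 1; lat ⌊3.52/1⌋ = 3.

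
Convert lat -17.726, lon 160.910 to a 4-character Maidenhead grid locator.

RH02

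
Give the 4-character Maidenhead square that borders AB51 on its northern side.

AB52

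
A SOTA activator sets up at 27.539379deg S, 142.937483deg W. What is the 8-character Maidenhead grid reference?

Add 180° to longitude and 90° to latitude: 37.06252, 62.46062.
Field (20°×10°, letters A–R): lon ⌊37.06252/20⌋ = 1 → B; lat ⌊62.46062/10⌋ = 6 → G.
Square (2°×1°, digits 0–9): lon ⌊17.06252/2⌋ = 8; lat ⌊2.46062/1⌋ = 2.
Subsquare (5′×2.5′, letters a–x): lon ⌊1.06252/0.0833333⌋ = 12 → m; lat ⌊0.46062/0.0416667⌋ = 11 → l.
Extended square (30″×15″, digits 0–9): lon ⌊0.06252/0.00833333⌋ = 7; lat ⌊0.00229/0.00416667⌋ = 0.

BG82ml70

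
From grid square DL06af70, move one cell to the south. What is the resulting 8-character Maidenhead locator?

DL06ae79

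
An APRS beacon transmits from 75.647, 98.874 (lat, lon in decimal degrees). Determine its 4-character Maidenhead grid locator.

Add 180° to longitude and 90° to latitude: 278.87, 165.65.
Field (20°×10°, letters A–R): 278.87/20 → 13 → N, 165.65/10 → 16 → Q; chars NQ.
Square (2°×1°, digits 0–9): 18.87/2 → 9, 5.65/1 → 5; chars 95.

NQ95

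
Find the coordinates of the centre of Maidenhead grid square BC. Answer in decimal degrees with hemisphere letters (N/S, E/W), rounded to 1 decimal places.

65.0° S, 150.0° W

Field B=1, C=2: +1·20° lon, +2·10° lat → SW at lon -160°, lat -70°.
Cell spans 20° lon × 10° lat. Centre is SW corner plus half of each.
latitude 65.0° S, longitude 150.0° W.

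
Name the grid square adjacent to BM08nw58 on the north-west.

BM08nw49

Longitude extended square 5; −1 → 4.
Latitude extended square 8; +1 → 9.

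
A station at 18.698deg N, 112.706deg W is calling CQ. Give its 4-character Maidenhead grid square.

DK38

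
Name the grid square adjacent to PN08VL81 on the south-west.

Longitude extended square 8; −1 → 7.
Latitude extended square 1; −1 → 0.

PN08vl70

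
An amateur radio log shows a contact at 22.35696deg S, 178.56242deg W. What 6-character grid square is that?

Offset from 180°W / 90°S: lon 1.4376°, lat 67.6430°.
Field: lon ⌊1.4376/20⌋ = 0 → A; lat ⌊67.6430/10⌋ = 6 → G.
Square: lon ⌊1.4376/2⌋ = 0; lat ⌊7.6430/1⌋ = 7.
Subsquare: lon ⌊1.4376/0.0833333⌋ = 17 → r; lat ⌊0.6430/0.0416667⌋ = 15 → p.

AG07rp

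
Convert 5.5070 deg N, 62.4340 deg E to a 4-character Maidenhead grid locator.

Shift to the Maidenhead origin (180°W, 90°S): lon 242.43, lat 95.51.
Field: lon ⌊242.43/20⌋ = 12 → M; lat ⌊95.51/10⌋ = 9 → J.
Square: lon ⌊2.43/2⌋ = 1; lat ⌊5.51/1⌋ = 5.

MJ15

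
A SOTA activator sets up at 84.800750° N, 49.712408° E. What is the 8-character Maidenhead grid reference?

LR44ut52

Shift to the Maidenhead origin (180°W, 90°S): lon 229.71241, lat 174.80075.
Field: 229.71241/20 → 11 → L, 174.80075/10 → 17 → R; chars LR.
Square: 9.71241/2 → 4, 4.80075/1 → 4; chars 44.
Subsquare: 1.71241/0.0833333 → 20 → u, 0.80075/0.0416667 → 19 → t; chars ut.
Extended square: 0.04574/0.00833333 → 5, 0.00908/0.00416667 → 2; chars 52.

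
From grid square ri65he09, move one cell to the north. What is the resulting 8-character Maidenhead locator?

RI65hf00

Latitude extended square 9; +1 → 10, wraps to 0, carry into subsquare.
Latitude subsquare e = 4; +1 → 5 = f.
The longitude characters are unchanged.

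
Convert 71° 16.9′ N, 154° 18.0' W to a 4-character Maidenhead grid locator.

BQ21

Shift to the Maidenhead origin (180°W, 90°S): lon 25.70, lat 161.28.
Field (20°×10°, letters A–R): 25.70/20 → 1 → B, 161.28/10 → 16 → Q; chars BQ.
Square (2°×1°, digits 0–9): 5.70/2 → 2, 1.28/1 → 1; chars 21.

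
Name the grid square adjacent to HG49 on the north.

HH40

Latitude square 9; +1 → 10, wraps to 0, carry into field.
Latitude field G = 6; +1 → 7 = H.
The longitude characters are unchanged.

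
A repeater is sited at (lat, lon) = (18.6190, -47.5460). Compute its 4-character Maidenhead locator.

GK68

Add 180° to longitude and 90° to latitude: 132.45, 108.62.
Field: lon ⌊132.45/20⌋ = 6 → G; lat ⌊108.62/10⌋ = 10 → K.
Square: lon ⌊12.45/2⌋ = 6; lat ⌊8.62/1⌋ = 8.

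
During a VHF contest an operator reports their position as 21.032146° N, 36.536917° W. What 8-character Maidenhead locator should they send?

HL11ra57

Add 180° to longitude and 90° to latitude: 143.46308, 111.03215.
Field (20°×10°, letters A–R): lon ⌊143.46308/20⌋ = 7 → H; lat ⌊111.03215/10⌋ = 11 → L.
Square (2°×1°, digits 0–9): lon ⌊3.46308/2⌋ = 1; lat ⌊1.03215/1⌋ = 1.
Subsquare (5′×2.5′, letters a–x): lon ⌊1.46308/0.0833333⌋ = 17 → r; lat ⌊0.03215/0.0416667⌋ = 0 → a.
Extended square (30″×15″, digits 0–9): lon ⌊0.04642/0.00833333⌋ = 5; lat ⌊0.03215/0.00416667⌋ = 7.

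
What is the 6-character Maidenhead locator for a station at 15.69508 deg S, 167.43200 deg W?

AH64gh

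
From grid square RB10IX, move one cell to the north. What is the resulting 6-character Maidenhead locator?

RB11ia

Latitude subsquare x = 23; +1 → 24, wraps to 0 = a, carry into square.
Latitude square 0; +1 → 1.
The longitude characters are unchanged.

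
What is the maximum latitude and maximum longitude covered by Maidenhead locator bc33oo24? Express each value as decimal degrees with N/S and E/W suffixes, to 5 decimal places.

Field B=1, C=2: +1·20° lon, +2·10° lat → SW at lon -160°, lat -70°.
Square 3, 3: +3·2° lon, +3·1° lat → SW at lon -154°, lat -67°.
Subsquare o=14, o=14: +14·0.0833333° lon, +14·0.0416667° lat → SW at lon -152.833°, lat -66.4167°.
Extended square 2, 4: +2·0.00833333° lon, +4·0.00416667° lat → SW at lon -152.817°, lat -66.4°.
Cell spans 0.00833333° lon × 0.00416667° lat. NE corner is SW corner plus one full cell.
latitude 66.39583° S, longitude 152.80833° W.

66.39583° S, 152.80833° W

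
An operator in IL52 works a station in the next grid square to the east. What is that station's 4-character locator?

Longitude square 5; +1 → 6.
The latitude characters are unchanged.

IL62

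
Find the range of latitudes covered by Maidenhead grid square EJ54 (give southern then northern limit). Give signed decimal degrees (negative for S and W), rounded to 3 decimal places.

Field E=4, J=9: +4·20° lon, +9·10° lat → SW at lon -100°, lat 0°.
Square 5, 4: +5·2° lon, +4·1° lat → SW at lon -90°, lat 4°.
Cell spans 2° lon × 1° lat.
south 4.000, north 5.000.

4.000, 5.000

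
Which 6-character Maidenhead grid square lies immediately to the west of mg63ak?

Longitude subsquare a = 0; −1 → -1, wraps to 23 = x, carry into square.
Longitude square 6; −1 → 5.
The latitude characters are unchanged.

MG53xk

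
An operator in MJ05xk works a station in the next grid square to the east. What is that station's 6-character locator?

Longitude subsquare x = 23; +1 → 24, wraps to 0 = a, carry into square.
Longitude square 0; +1 → 1.
The latitude characters are unchanged.

MJ15ak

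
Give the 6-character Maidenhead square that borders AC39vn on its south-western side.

Longitude subsquare v = 21; −1 → 20 = u.
Latitude subsquare n = 13; −1 → 12 = m.

AC39um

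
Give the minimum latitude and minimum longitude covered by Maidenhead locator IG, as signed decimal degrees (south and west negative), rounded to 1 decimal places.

-30.0, -20.0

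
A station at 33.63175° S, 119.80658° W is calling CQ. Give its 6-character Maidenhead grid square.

DF06ci

Shift to the Maidenhead origin (180°W, 90°S): lon 60.1934, lat 56.3683.
Field: lon ⌊60.1934/20⌋ = 3 → D; lat ⌊56.3683/10⌋ = 5 → F.
Square: lon ⌊0.1934/2⌋ = 0; lat ⌊6.3683/1⌋ = 6.
Subsquare: lon ⌊0.1934/0.0833333⌋ = 2 → c; lat ⌊0.3683/0.0416667⌋ = 8 → i.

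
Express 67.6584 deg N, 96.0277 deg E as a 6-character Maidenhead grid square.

NP87ap

Offset from 180°W / 90°S: lon 276.0277°, lat 157.6584°.
Field: 276.0277/20 → 13 → N, 157.6584/10 → 15 → P; chars NP.
Square: 16.0277/2 → 8, 7.6584/1 → 7; chars 87.
Subsquare: 0.0277/0.0833333 → 0 → a, 0.6584/0.0416667 → 15 → p; chars ap.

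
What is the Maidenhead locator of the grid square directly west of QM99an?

QM89xn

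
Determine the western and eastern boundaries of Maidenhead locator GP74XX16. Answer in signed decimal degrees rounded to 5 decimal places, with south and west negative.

-44.07500, -44.06667

Field G=6, P=15: +6·20° lon, +15·10° lat → SW at lon -60°, lat 60°.
Square 7, 4: +7·2° lon, +4·1° lat → SW at lon -46°, lat 64°.
Subsquare x=23, x=23: +23·0.0833333° lon, +23·0.0416667° lat → SW at lon -44.0833°, lat 64.9583°.
Extended square 1, 6: +1·0.00833333° lon, +6·0.00416667° lat → SW at lon -44.075°, lat 64.9833°.
Cell spans 0.00833333° lon × 0.00416667° lat.
west -44.07500, east -44.06667.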